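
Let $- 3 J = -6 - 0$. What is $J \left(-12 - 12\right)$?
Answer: $-48$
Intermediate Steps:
$J = 2$ ($J = - \frac{-6 - 0}{3} = - \frac{-6 + 0}{3} = \left(- \frac{1}{3}\right) \left(-6\right) = 2$)
$J \left(-12 - 12\right) = 2 \left(-12 - 12\right) = 2 \left(-24\right) = -48$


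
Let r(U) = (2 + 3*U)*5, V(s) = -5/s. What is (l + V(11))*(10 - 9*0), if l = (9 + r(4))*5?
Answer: 43400/11 ≈ 3945.5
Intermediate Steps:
r(U) = 10 + 15*U
l = 395 (l = (9 + (10 + 15*4))*5 = (9 + (10 + 60))*5 = (9 + 70)*5 = 79*5 = 395)
(l + V(11))*(10 - 9*0) = (395 - 5/11)*(10 - 9*0) = (395 - 5*1/11)*(10 + 0) = (395 - 5/11)*10 = (4340/11)*10 = 43400/11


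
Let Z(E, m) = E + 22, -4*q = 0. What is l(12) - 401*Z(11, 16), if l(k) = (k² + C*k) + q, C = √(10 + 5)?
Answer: -13089 + 12*√15 ≈ -13043.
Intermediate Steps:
q = 0 (q = -¼*0 = 0)
C = √15 ≈ 3.8730
l(k) = k² + k*√15 (l(k) = (k² + √15*k) + 0 = (k² + k*√15) + 0 = k² + k*√15)
Z(E, m) = 22 + E
l(12) - 401*Z(11, 16) = 12*(12 + √15) - 401*(22 + 11) = (144 + 12*√15) - 401*33 = (144 + 12*√15) - 13233 = -13089 + 12*√15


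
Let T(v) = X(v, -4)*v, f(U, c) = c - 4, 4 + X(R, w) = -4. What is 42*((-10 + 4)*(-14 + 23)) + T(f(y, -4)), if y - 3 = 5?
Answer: -2204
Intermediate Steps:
y = 8 (y = 3 + 5 = 8)
X(R, w) = -8 (X(R, w) = -4 - 4 = -8)
f(U, c) = -4 + c
T(v) = -8*v
42*((-10 + 4)*(-14 + 23)) + T(f(y, -4)) = 42*((-10 + 4)*(-14 + 23)) - 8*(-4 - 4) = 42*(-6*9) - 8*(-8) = 42*(-54) + 64 = -2268 + 64 = -2204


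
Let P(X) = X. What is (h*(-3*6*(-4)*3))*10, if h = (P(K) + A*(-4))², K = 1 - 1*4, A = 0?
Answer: 19440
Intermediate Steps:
K = -3 (K = 1 - 4 = -3)
h = 9 (h = (-3 + 0*(-4))² = (-3 + 0)² = (-3)² = 9)
(h*(-3*6*(-4)*3))*10 = (9*(-3*6*(-4)*3))*10 = (9*(-(-72)*3))*10 = (9*(-3*(-72)))*10 = (9*216)*10 = 1944*10 = 19440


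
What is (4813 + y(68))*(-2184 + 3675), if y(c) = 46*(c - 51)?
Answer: 8342145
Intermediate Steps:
y(c) = -2346 + 46*c (y(c) = 46*(-51 + c) = -2346 + 46*c)
(4813 + y(68))*(-2184 + 3675) = (4813 + (-2346 + 46*68))*(-2184 + 3675) = (4813 + (-2346 + 3128))*1491 = (4813 + 782)*1491 = 5595*1491 = 8342145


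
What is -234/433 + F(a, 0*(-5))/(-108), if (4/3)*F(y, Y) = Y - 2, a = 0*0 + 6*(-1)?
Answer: -16415/31176 ≈ -0.52653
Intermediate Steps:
a = -6 (a = 0 - 6 = -6)
F(y, Y) = -3/2 + 3*Y/4 (F(y, Y) = 3*(Y - 2)/4 = 3*(-2 + Y)/4 = -3/2 + 3*Y/4)
-234/433 + F(a, 0*(-5))/(-108) = -234/433 + (-3/2 + 3*(0*(-5))/4)/(-108) = -234*1/433 + (-3/2 + (¾)*0)*(-1/108) = -234/433 + (-3/2 + 0)*(-1/108) = -234/433 - 3/2*(-1/108) = -234/433 + 1/72 = -16415/31176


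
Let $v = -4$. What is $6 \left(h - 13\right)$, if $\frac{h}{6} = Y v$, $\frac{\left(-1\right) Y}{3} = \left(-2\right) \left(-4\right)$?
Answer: $3378$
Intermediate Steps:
$Y = -24$ ($Y = - 3 \left(\left(-2\right) \left(-4\right)\right) = \left(-3\right) 8 = -24$)
$h = 576$ ($h = 6 \left(\left(-24\right) \left(-4\right)\right) = 6 \cdot 96 = 576$)
$6 \left(h - 13\right) = 6 \left(576 - 13\right) = 6 \cdot 563 = 3378$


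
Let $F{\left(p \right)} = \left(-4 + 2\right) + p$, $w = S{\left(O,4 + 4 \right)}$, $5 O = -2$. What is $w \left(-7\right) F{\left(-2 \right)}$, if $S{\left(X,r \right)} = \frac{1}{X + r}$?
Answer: $\frac{70}{19} \approx 3.6842$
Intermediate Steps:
$O = - \frac{2}{5}$ ($O = \frac{1}{5} \left(-2\right) = - \frac{2}{5} \approx -0.4$)
$w = \frac{5}{38}$ ($w = \frac{1}{- \frac{2}{5} + \left(4 + 4\right)} = \frac{1}{- \frac{2}{5} + 8} = \frac{1}{\frac{38}{5}} = \frac{5}{38} \approx 0.13158$)
$F{\left(p \right)} = -2 + p$
$w \left(-7\right) F{\left(-2 \right)} = \frac{5}{38} \left(-7\right) \left(-2 - 2\right) = \left(- \frac{35}{38}\right) \left(-4\right) = \frac{70}{19}$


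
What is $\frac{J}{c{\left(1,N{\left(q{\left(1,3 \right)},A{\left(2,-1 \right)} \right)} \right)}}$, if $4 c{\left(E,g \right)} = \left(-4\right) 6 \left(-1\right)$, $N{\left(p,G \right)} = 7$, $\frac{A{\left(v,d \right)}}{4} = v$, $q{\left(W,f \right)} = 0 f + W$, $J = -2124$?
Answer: $-354$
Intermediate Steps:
$q{\left(W,f \right)} = W$ ($q{\left(W,f \right)} = 0 + W = W$)
$A{\left(v,d \right)} = 4 v$
$c{\left(E,g \right)} = 6$ ($c{\left(E,g \right)} = \frac{\left(-4\right) 6 \left(-1\right)}{4} = \frac{\left(-24\right) \left(-1\right)}{4} = \frac{1}{4} \cdot 24 = 6$)
$\frac{J}{c{\left(1,N{\left(q{\left(1,3 \right)},A{\left(2,-1 \right)} \right)} \right)}} = - \frac{2124}{6} = \left(-2124\right) \frac{1}{6} = -354$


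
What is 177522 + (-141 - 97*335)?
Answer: 144886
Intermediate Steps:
177522 + (-141 - 97*335) = 177522 + (-141 - 32495) = 177522 - 32636 = 144886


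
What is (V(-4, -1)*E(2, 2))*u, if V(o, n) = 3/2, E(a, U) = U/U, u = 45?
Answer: 135/2 ≈ 67.500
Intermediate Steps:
E(a, U) = 1
V(o, n) = 3/2 (V(o, n) = 3*(½) = 3/2)
(V(-4, -1)*E(2, 2))*u = ((3/2)*1)*45 = (3/2)*45 = 135/2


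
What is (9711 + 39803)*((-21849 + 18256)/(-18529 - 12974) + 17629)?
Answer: 27498589189720/31503 ≈ 8.7289e+8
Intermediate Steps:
(9711 + 39803)*((-21849 + 18256)/(-18529 - 12974) + 17629) = 49514*(-3593/(-31503) + 17629) = 49514*(-3593*(-1/31503) + 17629) = 49514*(3593/31503 + 17629) = 49514*(555369980/31503) = 27498589189720/31503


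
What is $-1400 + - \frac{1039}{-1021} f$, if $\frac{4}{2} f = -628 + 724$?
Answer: $- \frac{1379528}{1021} \approx -1351.2$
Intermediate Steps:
$f = 48$ ($f = \frac{-628 + 724}{2} = \frac{1}{2} \cdot 96 = 48$)
$-1400 + - \frac{1039}{-1021} f = -1400 + - \frac{1039}{-1021} \cdot 48 = -1400 + \left(-1039\right) \left(- \frac{1}{1021}\right) 48 = -1400 + \frac{1039}{1021} \cdot 48 = -1400 + \frac{49872}{1021} = - \frac{1379528}{1021}$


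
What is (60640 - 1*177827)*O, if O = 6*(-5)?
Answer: 3515610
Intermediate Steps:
O = -30
(60640 - 1*177827)*O = (60640 - 1*177827)*(-30) = (60640 - 177827)*(-30) = -117187*(-30) = 3515610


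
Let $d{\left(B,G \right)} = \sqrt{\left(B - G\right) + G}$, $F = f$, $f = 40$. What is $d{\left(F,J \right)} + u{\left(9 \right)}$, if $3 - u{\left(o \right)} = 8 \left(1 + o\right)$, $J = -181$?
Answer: $-77 + 2 \sqrt{10} \approx -70.675$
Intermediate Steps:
$u{\left(o \right)} = -5 - 8 o$ ($u{\left(o \right)} = 3 - 8 \left(1 + o\right) = 3 - \left(8 + 8 o\right) = -5 - 8 o$)
$F = 40$
$d{\left(B,G \right)} = \sqrt{B}$
$d{\left(F,J \right)} + u{\left(9 \right)} = \sqrt{40} - 77 = 2 \sqrt{10} - 77 = -77 + 2 \sqrt{10}$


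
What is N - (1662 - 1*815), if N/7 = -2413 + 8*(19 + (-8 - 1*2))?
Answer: -17234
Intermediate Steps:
N = -16387 (N = 7*(-2413 + 8*(19 + (-8 - 1*2))) = 7*(-2413 + 8*(19 + (-8 - 2))) = 7*(-2413 + 8*(19 - 10)) = 7*(-2413 + 8*9) = 7*(-2413 + 72) = 7*(-2341) = -16387)
N - (1662 - 1*815) = -16387 - (1662 - 1*815) = -16387 - (1662 - 815) = -16387 - 1*847 = -16387 - 847 = -17234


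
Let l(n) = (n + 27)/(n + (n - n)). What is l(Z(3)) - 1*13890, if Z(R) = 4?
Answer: -55529/4 ≈ -13882.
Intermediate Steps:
l(n) = (27 + n)/n (l(n) = (27 + n)/(n + 0) = (27 + n)/n)
l(Z(3)) - 1*13890 = (27 + 4)/4 - 1*13890 = (¼)*31 - 13890 = 31/4 - 13890 = -55529/4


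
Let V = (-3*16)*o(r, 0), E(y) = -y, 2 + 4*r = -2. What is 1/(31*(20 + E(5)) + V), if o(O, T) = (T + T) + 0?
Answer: 1/465 ≈ 0.0021505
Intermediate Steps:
r = -1 (r = -1/2 + (1/4)*(-2) = -1/2 - 1/2 = -1)
o(O, T) = 2*T (o(O, T) = 2*T + 0 = 2*T)
V = 0 (V = (-3*16)*(2*0) = -48*0 = 0)
1/(31*(20 + E(5)) + V) = 1/(31*(20 - 1*5) + 0) = 1/(31*(20 - 5) + 0) = 1/(31*15 + 0) = 1/(465 + 0) = 1/465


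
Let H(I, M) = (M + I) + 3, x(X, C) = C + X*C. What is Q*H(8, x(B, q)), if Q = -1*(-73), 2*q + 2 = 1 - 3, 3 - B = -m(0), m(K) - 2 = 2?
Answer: -365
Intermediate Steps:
m(K) = 4 (m(K) = 2 + 2 = 4)
B = 7 (B = 3 - (-1)*4 = 3 - 1*(-4) = 3 + 4 = 7)
q = -2 (q = -1 + (1 - 3)/2 = -1 + (1/2)*(-2) = -1 - 1 = -2)
x(X, C) = C + C*X
H(I, M) = 3 + I + M (H(I, M) = (I + M) + 3 = 3 + I + M)
Q = 73
Q*H(8, x(B, q)) = 73*(3 + 8 - 2*(1 + 7)) = 73*(3 + 8 - 2*8) = 73*(3 + 8 - 16) = 73*(-5) = -365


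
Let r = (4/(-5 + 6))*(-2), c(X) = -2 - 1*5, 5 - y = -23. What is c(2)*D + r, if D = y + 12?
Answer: -288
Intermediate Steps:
y = 28 (y = 5 - 1*(-23) = 5 + 23 = 28)
c(X) = -7 (c(X) = -2 - 5 = -7)
D = 40 (D = 28 + 12 = 40)
r = -8 (r = (4/1)*(-2) = (4*1)*(-2) = 4*(-2) = -8)
c(2)*D + r = -7*40 - 8 = -280 - 8 = -288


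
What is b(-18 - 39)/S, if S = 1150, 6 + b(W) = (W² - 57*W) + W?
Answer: 1287/230 ≈ 5.5956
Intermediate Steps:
b(W) = -6 + W² - 56*W (b(W) = -6 + ((W² - 57*W) + W) = -6 + (W² - 56*W) = -6 + W² - 56*W)
b(-18 - 39)/S = (-6 + (-18 - 39)² - 56*(-18 - 39))/1150 = (-6 + (-57)² - 56*(-57))*(1/1150) = (-6 + 3249 + 3192)*(1/1150) = 6435*(1/1150) = 1287/230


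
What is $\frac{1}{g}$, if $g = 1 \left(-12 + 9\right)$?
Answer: $- \frac{1}{3} \approx -0.33333$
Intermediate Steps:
$g = -3$ ($g = 1 \left(-3\right) = -3$)
$\frac{1}{g} = \frac{1}{-3} = - \frac{1}{3}$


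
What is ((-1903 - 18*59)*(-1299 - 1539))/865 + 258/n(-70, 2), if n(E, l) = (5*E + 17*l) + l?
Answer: 264198321/27161 ≈ 9727.1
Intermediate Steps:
n(E, l) = 5*E + 18*l
((-1903 - 18*59)*(-1299 - 1539))/865 + 258/n(-70, 2) = ((-1903 - 18*59)*(-1299 - 1539))/865 + 258/(5*(-70) + 18*2) = ((-1903 - 1062)*(-2838))*(1/865) + 258/(-350 + 36) = -2965*(-2838)*(1/865) + 258/(-314) = 8414670*(1/865) + 258*(-1/314) = 1682934/173 - 129/157 = 264198321/27161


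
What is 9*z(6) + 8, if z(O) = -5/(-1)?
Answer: 53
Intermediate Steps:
z(O) = 5 (z(O) = -5*(-1) = 5)
9*z(6) + 8 = 9*5 + 8 = 45 + 8 = 53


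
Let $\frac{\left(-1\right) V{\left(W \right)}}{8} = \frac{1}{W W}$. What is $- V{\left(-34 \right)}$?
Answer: $\frac{2}{289} \approx 0.0069204$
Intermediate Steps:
$V{\left(W \right)} = - \frac{8}{W^{2}}$ ($V{\left(W \right)} = - \frac{8}{W W} = - \frac{8}{W^{2}}$)
$- V{\left(-34 \right)} = - \frac{-8}{1156} = \left(-1\right) \left(- \frac{2}{289}\right) = \frac{2}{289}$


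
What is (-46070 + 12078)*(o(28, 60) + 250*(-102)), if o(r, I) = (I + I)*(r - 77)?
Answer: 1066668960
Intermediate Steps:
o(r, I) = 2*I*(-77 + r) (o(r, I) = (2*I)*(-77 + r) = 2*I*(-77 + r))
(-46070 + 12078)*(o(28, 60) + 250*(-102)) = (-46070 + 12078)*(2*60*(-77 + 28) + 250*(-102)) = -33992*(2*60*(-49) - 25500) = -33992*(-5880 - 25500) = -33992*(-31380) = 1066668960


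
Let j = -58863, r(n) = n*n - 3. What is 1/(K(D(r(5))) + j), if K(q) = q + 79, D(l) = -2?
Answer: -1/58786 ≈ -1.7011e-5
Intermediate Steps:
r(n) = -3 + n**2 (r(n) = n**2 - 3 = -3 + n**2)
K(q) = 79 + q
1/(K(D(r(5))) + j) = 1/((79 - 2) - 58863) = 1/(77 - 58863) = 1/(-58786) = -1/58786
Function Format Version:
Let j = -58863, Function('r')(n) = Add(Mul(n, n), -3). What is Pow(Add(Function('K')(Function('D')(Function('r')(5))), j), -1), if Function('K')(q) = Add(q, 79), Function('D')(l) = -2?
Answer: Rational(-1, 58786) ≈ -1.7011e-5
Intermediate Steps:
Function('r')(n) = Add(-3, Pow(n, 2)) (Function('r')(n) = Add(Pow(n, 2), -3) = Add(-3, Pow(n, 2)))
Function('K')(q) = Add(79, q)
Pow(Add(Function('K')(Function('D')(Function('r')(5))), j), -1) = Pow(Add(Add(79, -2), -58863), -1) = Pow(Add(77, -58863), -1) = Pow(-58786, -1) = Rational(-1, 58786)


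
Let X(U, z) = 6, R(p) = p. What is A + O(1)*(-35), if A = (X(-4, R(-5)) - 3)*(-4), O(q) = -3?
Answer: 93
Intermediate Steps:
A = -12 (A = (6 - 3)*(-4) = 3*(-4) = -12)
A + O(1)*(-35) = -12 - 3*(-35) = -12 + 105 = 93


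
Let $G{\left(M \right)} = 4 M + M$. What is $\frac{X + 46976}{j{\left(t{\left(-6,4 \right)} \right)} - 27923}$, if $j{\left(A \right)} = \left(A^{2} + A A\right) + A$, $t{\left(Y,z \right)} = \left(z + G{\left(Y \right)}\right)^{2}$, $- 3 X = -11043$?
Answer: $\frac{50657}{886705} \approx 0.05713$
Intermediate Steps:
$X = 3681$ ($X = \left(- \frac{1}{3}\right) \left(-11043\right) = 3681$)
$G{\left(M \right)} = 5 M$
$t{\left(Y,z \right)} = \left(z + 5 Y\right)^{2}$
$j{\left(A \right)} = A + 2 A^{2}$ ($j{\left(A \right)} = \left(A^{2} + A^{2}\right) + A = 2 A^{2} + A = A + 2 A^{2}$)
$\frac{X + 46976}{j{\left(t{\left(-6,4 \right)} \right)} - 27923} = \frac{3681 + 46976}{\left(4 + 5 \left(-6\right)\right)^{2} \left(1 + 2 \left(4 + 5 \left(-6\right)\right)^{2}\right) - 27923} = \frac{50657}{\left(4 - 30\right)^{2} \left(1 + 2 \left(4 - 30\right)^{2}\right) - 27923} = \frac{50657}{\left(-26\right)^{2} \left(1 + 2 \left(-26\right)^{2}\right) - 27923} = \frac{50657}{676 \left(1 + 2 \cdot 676\right) - 27923} = \frac{50657}{676 \left(1 + 1352\right) - 27923} = \frac{50657}{676 \cdot 1353 - 27923} = \frac{50657}{914628 - 27923} = \frac{50657}{886705}$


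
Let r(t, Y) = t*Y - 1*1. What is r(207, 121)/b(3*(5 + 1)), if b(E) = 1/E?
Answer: 450828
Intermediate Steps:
r(t, Y) = -1 + Y*t (r(t, Y) = Y*t - 1 = -1 + Y*t)
r(207, 121)/b(3*(5 + 1)) = (-1 + 121*207)/(1/(3*(5 + 1))) = (-1 + 25047)/(1/(3*6)) = 25046/(1/18) = 25046*18 = 450828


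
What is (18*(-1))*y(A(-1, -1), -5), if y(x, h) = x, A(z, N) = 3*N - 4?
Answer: 126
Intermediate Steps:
A(z, N) = -4 + 3*N
(18*(-1))*y(A(-1, -1), -5) = (18*(-1))*(-4 + 3*(-1)) = -18*(-4 - 3) = -18*(-7) = 126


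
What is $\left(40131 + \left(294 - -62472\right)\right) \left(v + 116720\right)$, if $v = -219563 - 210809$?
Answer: $-32273849844$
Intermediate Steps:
$v = -430372$
$\left(40131 + \left(294 - -62472\right)\right) \left(v + 116720\right) = \left(40131 + \left(294 - -62472\right)\right) \left(-430372 + 116720\right) = \left(40131 + \left(294 + 62472\right)\right) \left(-313652\right) = \left(40131 + 62766\right) \left(-313652\right) = 102897 \left(-313652\right) = -32273849844$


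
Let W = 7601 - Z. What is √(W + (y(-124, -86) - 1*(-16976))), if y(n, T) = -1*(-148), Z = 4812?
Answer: √19913 ≈ 141.11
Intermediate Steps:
W = 2789 (W = 7601 - 1*4812 = 7601 - 4812 = 2789)
y(n, T) = 148
√(W + (y(-124, -86) - 1*(-16976))) = √(2789 + (148 - 1*(-16976))) = √(2789 + (148 + 16976)) = √(2789 + 17124) = √19913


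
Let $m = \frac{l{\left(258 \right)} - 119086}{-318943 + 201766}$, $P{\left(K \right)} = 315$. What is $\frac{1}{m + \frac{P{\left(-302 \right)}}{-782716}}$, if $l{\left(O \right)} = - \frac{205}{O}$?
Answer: $\frac{11831404342428}{12019475508299} \approx 0.98435$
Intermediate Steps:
$m = \frac{30724393}{30231666}$ ($m = \frac{- \frac{205}{258} - 119086}{-318943 + 201766} = \frac{\left(-205\right) \frac{1}{258} - 119086}{-117177} = \left(- \frac{205}{258} - 119086\right) \left(- \frac{1}{117177}\right) = \left(- \frac{30724393}{258}\right) \left(- \frac{1}{117177}\right) = \frac{30724393}{30231666} \approx 1.0163$)
$\frac{1}{m + \frac{P{\left(-302 \right)}}{-782716}} = \frac{1}{\frac{30724393}{30231666} + \frac{315}{-782716}} = \frac{1}{\frac{30724393}{30231666} + 315 \left(- \frac{1}{782716}\right)} = \frac{1}{\frac{30724393}{30231666} - \frac{315}{782716}} = \frac{1}{\frac{12019475508299}{11831404342428}} = \frac{11831404342428}{12019475508299}$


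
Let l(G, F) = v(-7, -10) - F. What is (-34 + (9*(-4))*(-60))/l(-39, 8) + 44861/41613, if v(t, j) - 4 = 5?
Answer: 88514099/41613 ≈ 2127.1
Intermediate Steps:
v(t, j) = 9 (v(t, j) = 4 + 5 = 9)
l(G, F) = 9 - F
(-34 + (9*(-4))*(-60))/l(-39, 8) + 44861/41613 = (-34 + (9*(-4))*(-60))/(9 - 1*8) + 44861/41613 = (-34 - 36*(-60))/(9 - 8) + 44861*(1/41613) = (-34 + 2160)/1 + 44861/41613 = 2126*1 + 44861/41613 = 2126 + 44861/41613 = 88514099/41613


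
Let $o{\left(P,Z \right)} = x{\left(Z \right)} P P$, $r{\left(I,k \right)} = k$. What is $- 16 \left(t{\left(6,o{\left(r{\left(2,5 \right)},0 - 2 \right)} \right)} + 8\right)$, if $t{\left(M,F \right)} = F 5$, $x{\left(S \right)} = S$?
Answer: $3872$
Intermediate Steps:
$o{\left(P,Z \right)} = Z P^{2}$ ($o{\left(P,Z \right)} = Z P P = P Z P = Z P^{2}$)
$t{\left(M,F \right)} = 5 F$
$- 16 \left(t{\left(6,o{\left(r{\left(2,5 \right)},0 - 2 \right)} \right)} + 8\right) = - 16 \left(5 \left(0 - 2\right) 5^{2} + 8\right) = - 16 \left(5 \left(\left(-2\right) 25\right) + 8\right) = - 16 \left(5 \left(-50\right) + 8\right) = - 16 \left(-250 + 8\right) = \left(-16\right) \left(-242\right) = 3872$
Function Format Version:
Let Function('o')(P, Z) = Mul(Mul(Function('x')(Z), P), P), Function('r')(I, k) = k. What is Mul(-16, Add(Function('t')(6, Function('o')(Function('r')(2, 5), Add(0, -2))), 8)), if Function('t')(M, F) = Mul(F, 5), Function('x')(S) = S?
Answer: 3872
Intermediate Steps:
Function('o')(P, Z) = Mul(Z, Pow(P, 2)) (Function('o')(P, Z) = Mul(Mul(Z, P), P) = Mul(Mul(P, Z), P) = Mul(Z, Pow(P, 2)))
Function('t')(M, F) = Mul(5, F)
Mul(-16, Add(Function('t')(6, Function('o')(Function('r')(2, 5), Add(0, -2))), 8)) = Mul(-16, Add(Mul(5, Mul(Add(0, -2), Pow(5, 2))), 8)) = Mul(-16, Add(Mul(5, Mul(-2, 25)), 8)) = Mul(-16, Add(Mul(5, -50), 8)) = Mul(-16, Add(-250, 8)) = Mul(-16, -242) = 3872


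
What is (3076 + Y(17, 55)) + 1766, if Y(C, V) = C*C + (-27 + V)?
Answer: 5159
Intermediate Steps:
Y(C, V) = -27 + V + C² (Y(C, V) = C² + (-27 + V) = -27 + V + C²)
(3076 + Y(17, 55)) + 1766 = (3076 + (-27 + 55 + 17²)) + 1766 = (3076 + (-27 + 55 + 289)) + 1766 = (3076 + 317) + 1766 = 3393 + 1766 = 5159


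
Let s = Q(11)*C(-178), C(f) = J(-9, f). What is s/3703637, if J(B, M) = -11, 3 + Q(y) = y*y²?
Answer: -14608/3703637 ≈ -0.0039442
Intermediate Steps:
Q(y) = -3 + y³ (Q(y) = -3 + y*y² = -3 + y³)
C(f) = -11
s = -14608 (s = (-3 + 11³)*(-11) = (-3 + 1331)*(-11) = 1328*(-11) = -14608)
s/3703637 = -14608/3703637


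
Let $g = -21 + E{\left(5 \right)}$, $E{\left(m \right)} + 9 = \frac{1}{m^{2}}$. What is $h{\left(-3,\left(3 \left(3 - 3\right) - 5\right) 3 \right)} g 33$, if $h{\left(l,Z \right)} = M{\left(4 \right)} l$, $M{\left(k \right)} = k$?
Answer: $\frac{296604}{25} \approx 11864.0$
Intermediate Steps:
$E{\left(m \right)} = -9 + \frac{1}{m^{2}}$
$h{\left(l,Z \right)} = 4 l$
$g = - \frac{749}{25}$ ($g = -21 - \left(9 - \frac{1}{25}\right) = -21 + \left(-9 + \frac{1}{25}\right) = -21 - \frac{224}{25} = - \frac{749}{25} \approx -29.96$)
$h{\left(-3,\left(3 \left(3 - 3\right) - 5\right) 3 \right)} g 33 = 4 \left(-3\right) \left(- \frac{749}{25}\right) 33 = \left(-12\right) \left(- \frac{749}{25}\right) 33 = \frac{8988}{25} \cdot 33 = \frac{296604}{25}$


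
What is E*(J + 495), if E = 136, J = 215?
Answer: 96560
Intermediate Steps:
E*(J + 495) = 136*(215 + 495) = 136*710 = 96560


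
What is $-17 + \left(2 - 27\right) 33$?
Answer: $-842$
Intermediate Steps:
$-17 + \left(2 - 27\right) 33 = -17 - 825 = -842$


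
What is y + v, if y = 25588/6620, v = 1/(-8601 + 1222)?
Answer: 47201808/12212245 ≈ 3.8651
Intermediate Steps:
v = -1/7379 (v = 1/(-7379) = -1/7379 ≈ -0.00013552)
y = 6397/1655 (y = 25588*(1/6620) = 6397/1655 ≈ 3.8653)
y + v = 6397/1655 - 1/7379 = 47201808/12212245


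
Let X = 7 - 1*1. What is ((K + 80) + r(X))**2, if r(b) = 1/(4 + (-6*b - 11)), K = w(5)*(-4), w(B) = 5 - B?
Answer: 11826721/1849 ≈ 6396.3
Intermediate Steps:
K = 0 (K = (5 - 1*5)*(-4) = (5 - 5)*(-4) = 0*(-4) = 0)
X = 6 (X = 7 - 1 = 6)
r(b) = 1/(-7 - 6*b) (r(b) = 1/(4 + (-11 - 6*b)) = 1/(-7 - 6*b))
((K + 80) + r(X))**2 = ((0 + 80) - 1/(7 + 6*6))**2 = (80 - 1/(7 + 36))**2 = (80 - 1/43)**2 = (3439/43)**2 = 11826721/1849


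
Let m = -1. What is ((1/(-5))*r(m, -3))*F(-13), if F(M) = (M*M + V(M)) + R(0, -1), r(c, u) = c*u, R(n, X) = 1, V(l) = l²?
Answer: -1017/5 ≈ -203.40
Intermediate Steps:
F(M) = 1 + 2*M² (F(M) = (M*M + M²) + 1 = (M² + M²) + 1 = 2*M² + 1 = 1 + 2*M²)
((1/(-5))*r(m, -3))*F(-13) = ((1/(-5))*(-1*(-3)))*(1 + 2*(-13)²) = ((1*(-⅕))*3)*(1 + 2*169) = (-⅕*3)*(1 + 338) = -⅗*339 = -1017/5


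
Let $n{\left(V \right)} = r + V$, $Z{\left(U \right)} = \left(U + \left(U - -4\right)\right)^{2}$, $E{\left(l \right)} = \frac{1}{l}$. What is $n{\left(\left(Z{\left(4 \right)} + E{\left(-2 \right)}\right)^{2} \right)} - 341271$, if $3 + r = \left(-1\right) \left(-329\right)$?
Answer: $- \frac{1281411}{4} \approx -3.2035 \cdot 10^{5}$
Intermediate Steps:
$r = 326$ ($r = -3 - -329 = -3 + 329 = 326$)
$Z{\left(U \right)} = \left(4 + 2 U\right)^{2}$ ($Z{\left(U \right)} = \left(U + \left(U + 4\right)\right)^{2} = \left(U + \left(4 + U\right)\right)^{2} = \left(4 + 2 U\right)^{2}$)
$n{\left(V \right)} = 326 + V$
$n{\left(\left(Z{\left(4 \right)} + E{\left(-2 \right)}\right)^{2} \right)} - 341271 = \left(326 + \left(4 \left(2 + 4\right)^{2} + \frac{1}{-2}\right)^{2}\right) - 341271 = \left(326 + \left(4 \cdot 6^{2} - \frac{1}{2}\right)^{2}\right) - 341271 = \left(326 + \left(4 \cdot 36 - \frac{1}{2}\right)^{2}\right) - 341271 = \left(326 + \left(144 - \frac{1}{2}\right)^{2}\right) - 341271 = \left(326 + \left(\frac{287}{2}\right)^{2}\right) - 341271 = \left(326 + \frac{82369}{4}\right) - 341271 = \frac{83673}{4} - 341271 = - \frac{1281411}{4}$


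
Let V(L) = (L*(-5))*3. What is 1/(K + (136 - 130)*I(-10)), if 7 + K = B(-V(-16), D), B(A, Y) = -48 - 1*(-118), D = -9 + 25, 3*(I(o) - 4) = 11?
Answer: 1/109 ≈ 0.0091743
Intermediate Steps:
I(o) = 23/3 (I(o) = 4 + (⅓)*11 = 4 + 11/3 = 23/3)
V(L) = -15*L (V(L) = -5*L*3 = -15*L)
D = 16
B(A, Y) = 70 (B(A, Y) = -48 + 118 = 70)
K = 63 (K = -7 + 70 = 63)
1/(K + (136 - 130)*I(-10)) = 1/(63 + (136 - 130)*(23/3)) = 1/(63 + 6*(23/3)) = 1/(63 + 46) = 1/109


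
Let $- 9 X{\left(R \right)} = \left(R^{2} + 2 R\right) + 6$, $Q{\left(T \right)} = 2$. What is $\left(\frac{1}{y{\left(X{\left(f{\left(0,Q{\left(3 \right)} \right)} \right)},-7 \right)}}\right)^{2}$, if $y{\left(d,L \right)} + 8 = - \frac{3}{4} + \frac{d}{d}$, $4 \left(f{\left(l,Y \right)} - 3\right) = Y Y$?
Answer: $\frac{16}{961} \approx 0.016649$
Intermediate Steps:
$f{\left(l,Y \right)} = 3 + \frac{Y^{2}}{4}$ ($f{\left(l,Y \right)} = 3 + \frac{Y Y}{4} = 3 + \frac{Y^{2}}{4}$)
$X{\left(R \right)} = - \frac{2}{3} - \frac{2 R}{9} - \frac{R^{2}}{9}$ ($X{\left(R \right)} = - \frac{\left(R^{2} + 2 R\right) + 6}{9} = - \frac{6 + R^{2} + 2 R}{9} = - \frac{2}{3} - \frac{2 R}{9} - \frac{R^{2}}{9}$)
$y{\left(d,L \right)} = - \frac{31}{4}$ ($y{\left(d,L \right)} = -8 + \left(- \frac{3}{4} + \frac{d}{d}\right) = -8 + \left(\left(-3\right) \frac{1}{4} + 1\right) = -8 + \left(- \frac{3}{4} + 1\right) = -8 + \frac{1}{4} = - \frac{31}{4}$)
$\left(\frac{1}{y{\left(X{\left(f{\left(0,Q{\left(3 \right)} \right)} \right)},-7 \right)}}\right)^{2} = \left(\frac{1}{- \frac{31}{4}}\right)^{2} = \left(- \frac{4}{31}\right)^{2} = \frac{16}{961}$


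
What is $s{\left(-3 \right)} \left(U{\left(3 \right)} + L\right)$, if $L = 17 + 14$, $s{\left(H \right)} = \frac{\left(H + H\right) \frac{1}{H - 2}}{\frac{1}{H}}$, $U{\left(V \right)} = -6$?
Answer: $-90$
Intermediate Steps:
$s{\left(H \right)} = \frac{2 H^{2}}{-2 + H}$ ($s{\left(H \right)} = \frac{2 H}{-2 + H} H = \frac{2 H^{2}}{-2 + H}$)
$L = 31$
$s{\left(-3 \right)} \left(U{\left(3 \right)} + L\right) = \frac{2 \left(-3\right)^{2}}{-2 - 3} \left(-6 + 31\right) = 2 \cdot 9 \frac{1}{-5} \cdot 25 = 2 \cdot 9 \left(- \frac{1}{5}\right) 25 = \left(- \frac{18}{5}\right) 25 = -90$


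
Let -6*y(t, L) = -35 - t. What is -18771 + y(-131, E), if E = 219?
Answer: -18787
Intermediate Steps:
y(t, L) = 35/6 + t/6 (y(t, L) = -(-35 - t)/6 = 35/6 + t/6)
-18771 + y(-131, E) = -18771 + (35/6 + (1/6)*(-131)) = -18771 + (35/6 - 131/6) = -18771 - 16 = -18787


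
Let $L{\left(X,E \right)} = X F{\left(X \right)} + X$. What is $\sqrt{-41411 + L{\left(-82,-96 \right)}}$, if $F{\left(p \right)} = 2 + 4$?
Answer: $3 i \sqrt{4665} \approx 204.9 i$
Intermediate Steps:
$F{\left(p \right)} = 6$
$L{\left(X,E \right)} = 7 X$ ($L{\left(X,E \right)} = X 6 + X = 6 X + X = 7 X$)
$\sqrt{-41411 + L{\left(-82,-96 \right)}} = \sqrt{-41411 + 7 \left(-82\right)} = \sqrt{-41411 - 574} = \sqrt{-41985} = 3 i \sqrt{4665}$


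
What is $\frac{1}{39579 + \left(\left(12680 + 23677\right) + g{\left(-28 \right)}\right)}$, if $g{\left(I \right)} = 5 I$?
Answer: $\frac{1}{75796} \approx 1.3193 \cdot 10^{-5}$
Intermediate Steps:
$\frac{1}{39579 + \left(\left(12680 + 23677\right) + g{\left(-28 \right)}\right)} = \frac{1}{39579 + \left(\left(12680 + 23677\right) + 5 \left(-28\right)\right)} = \frac{1}{39579 + \left(36357 - 140\right)} = \frac{1}{39579 + 36217} = \frac{1}{75796}$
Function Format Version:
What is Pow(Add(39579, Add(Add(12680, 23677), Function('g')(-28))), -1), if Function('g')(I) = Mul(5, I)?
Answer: Rational(1, 75796) ≈ 1.3193e-5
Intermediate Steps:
Pow(Add(39579, Add(Add(12680, 23677), Function('g')(-28))), -1) = Pow(Add(39579, Add(Add(12680, 23677), Mul(5, -28))), -1) = Pow(Add(39579, Add(36357, -140)), -1) = Pow(Add(39579, 36217), -1) = Pow(75796, -1) = Rational(1, 75796)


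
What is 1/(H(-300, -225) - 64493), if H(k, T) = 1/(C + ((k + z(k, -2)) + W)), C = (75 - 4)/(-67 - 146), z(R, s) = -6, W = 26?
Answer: -841/54238616 ≈ -1.5506e-5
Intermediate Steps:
C = -1/3 (C = 71/(-213) = 71*(-1/213) = -1/3 ≈ -0.33333)
H(k, T) = 1/(59/3 + k) (H(k, T) = 1/(-1/3 + ((k - 6) + 26)) = 1/(-1/3 + ((-6 + k) + 26)) = 1/(-1/3 + (20 + k)) = 1/(59/3 + k))
1/(H(-300, -225) - 64493) = 1/(3/(59 + 3*(-300)) - 64493) = 1/(3/(59 - 900) - 64493) = 1/(3/(-841) - 64493) = 1/(3*(-1/841) - 64493) = 1/(-3/841 - 64493) = 1/(-54238616/841) = -841/54238616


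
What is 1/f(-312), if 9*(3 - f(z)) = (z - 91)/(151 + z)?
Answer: 1449/3944 ≈ 0.36739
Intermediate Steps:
f(z) = 3 - (-91 + z)/(9*(151 + z)) (f(z) = 3 - (z - 91)/(9*(151 + z)) = 3 - (-91 + z)/(9*(151 + z)))
1/f(-312) = 1/(2*(2084 + 13*(-312))/(9*(151 - 312))) = 1/((2/9)*(2084 - 4056)/(-161)) = 1/((2/9)*(-1/161)*(-1972)) = 1/(3944/1449) = 1449/3944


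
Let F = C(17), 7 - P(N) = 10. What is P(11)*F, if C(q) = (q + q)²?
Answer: -3468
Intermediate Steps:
P(N) = -3 (P(N) = 7 - 1*10 = 7 - 10 = -3)
C(q) = 4*q² (C(q) = (2*q)² = 4*q²)
F = 1156 (F = 4*17² = 4*289 = 1156)
P(11)*F = -3*1156 = -3468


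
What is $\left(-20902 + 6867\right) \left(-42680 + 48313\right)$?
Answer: $-79059155$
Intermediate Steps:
$\left(-20902 + 6867\right) \left(-42680 + 48313\right) = \left(-14035\right) 5633 = -79059155$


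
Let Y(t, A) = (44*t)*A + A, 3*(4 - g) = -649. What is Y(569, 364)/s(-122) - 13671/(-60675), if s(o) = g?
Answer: 552962683077/13368725 ≈ 41362.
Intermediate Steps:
g = 661/3 (g = 4 - ⅓*(-649) = 4 + 649/3 = 661/3 ≈ 220.33)
s(o) = 661/3
Y(t, A) = A + 44*A*t (Y(t, A) = 44*A*t + A = A + 44*A*t)
Y(569, 364)/s(-122) - 13671/(-60675) = (364*(1 + 44*569))/(661/3) - 13671/(-60675) = (364*(1 + 25036))*(3/661) - 13671*(-1/60675) = (364*25037)*(3/661) + 4557/20225 = 9113468*(3/661) + 4557/20225 = 27340404/661 + 4557/20225 = 552962683077/13368725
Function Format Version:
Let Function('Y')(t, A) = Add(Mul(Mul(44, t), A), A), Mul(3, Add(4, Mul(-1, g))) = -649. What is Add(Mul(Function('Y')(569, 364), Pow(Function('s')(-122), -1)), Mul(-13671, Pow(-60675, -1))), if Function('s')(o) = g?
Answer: Rational(552962683077, 13368725) ≈ 41362.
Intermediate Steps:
g = Rational(661, 3) (g = Add(4, Mul(Rational(-1, 3), -649)) = Add(4, Rational(649, 3)) = Rational(661, 3) ≈ 220.33)
Function('s')(o) = Rational(661, 3)
Function('Y')(t, A) = Add(A, Mul(44, A, t)) (Function('Y')(t, A) = Add(Mul(44, A, t), A) = Add(A, Mul(44, A, t)))
Add(Mul(Function('Y')(569, 364), Pow(Function('s')(-122), -1)), Mul(-13671, Pow(-60675, -1))) = Add(Mul(Mul(364, Add(1, Mul(44, 569))), Pow(Rational(661, 3), -1)), Mul(-13671, Pow(-60675, -1))) = Add(Mul(Mul(364, Add(1, 25036)), Rational(3, 661)), Mul(-13671, Rational(-1, 60675))) = Add(Mul(Mul(364, 25037), Rational(3, 661)), Rational(4557, 20225)) = Add(Mul(9113468, Rational(3, 661)), Rational(4557, 20225)) = Add(Rational(27340404, 661), Rational(4557, 20225)) = Rational(552962683077, 13368725)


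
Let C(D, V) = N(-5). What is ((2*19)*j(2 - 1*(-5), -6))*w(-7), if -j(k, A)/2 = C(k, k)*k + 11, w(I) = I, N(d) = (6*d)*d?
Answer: 564452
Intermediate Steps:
N(d) = 6*d²
C(D, V) = 150 (C(D, V) = 6*(-5)² = 6*25 = 150)
j(k, A) = -22 - 300*k (j(k, A) = -2*(150*k + 11) = -2*(11 + 150*k) = -22 - 300*k)
((2*19)*j(2 - 1*(-5), -6))*w(-7) = ((2*19)*(-22 - 300*(2 - 1*(-5))))*(-7) = (38*(-22 - 300*(2 + 5)))*(-7) = (38*(-22 - 300*7))*(-7) = (38*(-22 - 2100))*(-7) = (38*(-2122))*(-7) = -80636*(-7) = 564452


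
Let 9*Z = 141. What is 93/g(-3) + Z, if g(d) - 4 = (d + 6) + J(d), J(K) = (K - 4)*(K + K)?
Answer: 2582/147 ≈ 17.565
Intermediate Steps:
Z = 47/3 (Z = (⅑)*141 = 47/3 ≈ 15.667)
J(K) = 2*K*(-4 + K) (J(K) = (-4 + K)*(2*K) = 2*K*(-4 + K))
g(d) = 10 + d + 2*d*(-4 + d) (g(d) = 4 + ((d + 6) + 2*d*(-4 + d)) = 4 + ((6 + d) + 2*d*(-4 + d)) = 4 + (6 + d + 2*d*(-4 + d)) = 10 + d + 2*d*(-4 + d))
93/g(-3) + Z = 93/(10 - 3 + 2*(-3)*(-4 - 3)) + 47/3 = 93/(10 - 3 + 2*(-3)*(-7)) + 47/3 = 93/(10 - 3 + 42) + 47/3 = 93/49 + 47/3 = 2582/147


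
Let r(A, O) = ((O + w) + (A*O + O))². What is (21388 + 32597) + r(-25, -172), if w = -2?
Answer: 15688101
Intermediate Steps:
r(A, O) = (-2 + 2*O + A*O)² (r(A, O) = ((O - 2) + (A*O + O))² = ((-2 + O) + (O + A*O))² = (-2 + 2*O + A*O)²)
(21388 + 32597) + r(-25, -172) = (21388 + 32597) + (-2 + 2*(-172) - 25*(-172))² = 53985 + (-2 - 344 + 4300)² = 53985 + 3954² = 53985 + 15634116 = 15688101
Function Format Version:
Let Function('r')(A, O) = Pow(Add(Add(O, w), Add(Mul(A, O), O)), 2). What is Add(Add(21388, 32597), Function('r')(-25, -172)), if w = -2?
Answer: 15688101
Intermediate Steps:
Function('r')(A, O) = Pow(Add(-2, Mul(2, O), Mul(A, O)), 2) (Function('r')(A, O) = Pow(Add(Add(O, -2), Add(Mul(A, O), O)), 2) = Pow(Add(Add(-2, O), Add(O, Mul(A, O))), 2) = Pow(Add(-2, Mul(2, O), Mul(A, O)), 2))
Add(Add(21388, 32597), Function('r')(-25, -172)) = Add(Add(21388, 32597), Pow(Add(-2, Mul(2, -172), Mul(-25, -172)), 2)) = Add(53985, Pow(Add(-2, -344, 4300), 2)) = Add(53985, Pow(3954, 2)) = Add(53985, 15634116) = 15688101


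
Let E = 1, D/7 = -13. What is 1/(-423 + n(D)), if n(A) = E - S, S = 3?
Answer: -1/425 ≈ -0.0023529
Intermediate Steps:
D = -91 (D = 7*(-13) = -91)
n(A) = -2 (n(A) = 1 - 1*3 = 1 - 3 = -2)
1/(-423 + n(D)) = 1/(-423 - 2) = 1/(-425) = -1/425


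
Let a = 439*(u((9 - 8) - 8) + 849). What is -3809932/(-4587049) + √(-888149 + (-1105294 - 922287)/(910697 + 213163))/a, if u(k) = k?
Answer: 3809932/4587049 + I*√280447227223905765/207710681340 ≈ 0.83058 + 0.0025496*I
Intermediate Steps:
a = 369638 (a = 439*(((9 - 8) - 8) + 849) = 439*((1 - 8) + 849) = 439*(-7 + 849) = 439*842 = 369638)
-3809932/(-4587049) + √(-888149 + (-1105294 - 922287)/(910697 + 213163))/a = -3809932/(-4587049) + √(-888149 + (-1105294 - 922287)/(910697 + 213163))/369638 = -3809932*(-1/4587049) + √(-888149 - 2027581/1123860)*(1/369638) = 3809932/4587049 + √(-888149 - 2027581*1/1123860)*(1/369638) = 3809932/4587049 + √(-888149 - 2027581/1123860)*(1/369638) = 3809932/4587049 + √(-998157162721/1123860)*(1/369638) = 3809932/4587049 + (I*√280447227223905765/561930)*(1/369638) = 3809932/4587049 + I*√280447227223905765/207710681340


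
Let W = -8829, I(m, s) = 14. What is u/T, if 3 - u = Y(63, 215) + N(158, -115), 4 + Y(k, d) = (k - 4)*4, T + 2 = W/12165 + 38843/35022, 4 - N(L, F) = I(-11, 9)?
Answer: 31101111990/229589801 ≈ 135.46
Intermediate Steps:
N(L, F) = -10 (N(L, F) = 4 - 1*14 = 4 - 14 = -10)
T = -229589801/142014210 (T = -2 + (-8829/12165 + 38843/35022) = -2 + (-8829*1/12165 + 38843*(1/35022)) = -2 + (-2943/4055 + 38843/35022) = -2 + 54438619/142014210 = -229589801/142014210 ≈ -1.6167)
Y(k, d) = -20 + 4*k (Y(k, d) = -4 + (k - 4)*4 = -4 + (-4 + k)*4 = -4 + (-16 + 4*k) = -20 + 4*k)
u = -219 (u = 3 - ((-20 + 4*63) - 10) = 3 - ((-20 + 252) - 10) = 3 - (232 - 10) = 3 - 1*222 = 3 - 222 = -219)
u/T = -219/(-229589801/142014210) = -219*(-142014210/229589801) = 31101111990/229589801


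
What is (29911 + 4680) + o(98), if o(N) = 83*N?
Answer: 42725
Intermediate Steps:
(29911 + 4680) + o(98) = (29911 + 4680) + 83*98 = 34591 + 8134 = 42725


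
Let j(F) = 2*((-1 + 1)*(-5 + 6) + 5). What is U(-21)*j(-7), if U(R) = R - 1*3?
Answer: -240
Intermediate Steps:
U(R) = -3 + R (U(R) = R - 3 = -3 + R)
j(F) = 10 (j(F) = 2*(0*1 + 5) = 2*(0 + 5) = 2*5 = 10)
U(-21)*j(-7) = (-3 - 21)*10 = -24*10 = -240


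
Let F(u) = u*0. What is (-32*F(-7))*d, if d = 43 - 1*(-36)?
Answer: 0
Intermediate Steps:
d = 79 (d = 43 + 36 = 79)
F(u) = 0
(-32*F(-7))*d = -32*0*79 = 0*79 = 0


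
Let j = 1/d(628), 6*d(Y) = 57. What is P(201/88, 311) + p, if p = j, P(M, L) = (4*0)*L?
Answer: 2/19 ≈ 0.10526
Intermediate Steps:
d(Y) = 19/2 (d(Y) = (1/6)*57 = 19/2)
P(M, L) = 0 (P(M, L) = 0*L = 0)
j = 2/19 (j = 1/(19/2) = 2/19 ≈ 0.10526)
p = 2/19 ≈ 0.10526
P(201/88, 311) + p = 0 + 2/19 = 2/19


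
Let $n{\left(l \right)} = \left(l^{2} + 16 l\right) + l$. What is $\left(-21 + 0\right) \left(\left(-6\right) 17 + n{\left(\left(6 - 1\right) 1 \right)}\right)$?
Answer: $-168$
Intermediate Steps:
$n{\left(l \right)} = l^{2} + 17 l$
$\left(-21 + 0\right) \left(\left(-6\right) 17 + n{\left(\left(6 - 1\right) 1 \right)}\right) = \left(-21 + 0\right) \left(\left(-6\right) 17 + \left(6 - 1\right) 1 \left(17 + \left(6 - 1\right) 1\right)\right) = - 21 \left(-102 + 5 \cdot 1 \left(17 + 5 \cdot 1\right)\right) = - 21 \left(-102 + 5 \left(17 + 5\right)\right) = - 21 \left(-102 + 5 \cdot 22\right) = - 21 \left(-102 + 110\right) = \left(-21\right) 8 = -168$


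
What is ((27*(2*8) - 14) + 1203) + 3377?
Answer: 4998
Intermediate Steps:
((27*(2*8) - 14) + 1203) + 3377 = ((27*16 - 14) + 1203) + 3377 = ((432 - 14) + 1203) + 3377 = (418 + 1203) + 3377 = 1621 + 3377 = 4998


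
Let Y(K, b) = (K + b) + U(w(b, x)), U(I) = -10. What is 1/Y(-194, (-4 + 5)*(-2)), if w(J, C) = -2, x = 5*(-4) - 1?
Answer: -1/206 ≈ -0.0048544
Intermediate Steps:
x = -21 (x = -20 - 1 = -21)
Y(K, b) = -10 + K + b (Y(K, b) = (K + b) - 10 = -10 + K + b)
1/Y(-194, (-4 + 5)*(-2)) = 1/(-10 - 194 + (-4 + 5)*(-2)) = 1/(-10 - 194 + 1*(-2)) = 1/(-10 - 194 - 2) = 1/(-206) = -1/206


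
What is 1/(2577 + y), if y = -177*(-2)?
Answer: 1/2931 ≈ 0.00034118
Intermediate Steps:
y = 354
1/(2577 + y) = 1/(2577 + 354) = 1/2931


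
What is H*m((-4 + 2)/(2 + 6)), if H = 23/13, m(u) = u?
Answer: -23/52 ≈ -0.44231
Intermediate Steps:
H = 23/13 (H = 23*(1/13) = 23/13 ≈ 1.7692)
H*m((-4 + 2)/(2 + 6)) = 23*((-4 + 2)/(2 + 6))/13 = 23*(-2/8)/13 = 23*((⅛)*(-2))/13 = (23/13)*(-¼) = -23/52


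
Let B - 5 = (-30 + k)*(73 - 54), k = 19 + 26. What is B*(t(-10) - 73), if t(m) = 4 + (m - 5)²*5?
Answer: 306240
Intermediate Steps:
k = 45
B = 290 (B = 5 + (-30 + 45)*(73 - 54) = 5 + 15*19 = 5 + 285 = 290)
t(m) = 4 + 5*(-5 + m)² (t(m) = 4 + (-5 + m)²*5 = 4 + 5*(-5 + m)²)
B*(t(-10) - 73) = 290*((4 + 5*(-5 - 10)²) - 73) = 290*((4 + 5*(-15)²) - 73) = 290*((4 + 5*225) - 73) = 290*((4 + 1125) - 73) = 290*(1129 - 73) = 290*1056 = 306240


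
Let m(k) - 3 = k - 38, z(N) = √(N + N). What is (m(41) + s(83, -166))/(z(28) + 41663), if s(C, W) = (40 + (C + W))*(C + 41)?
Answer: -221897138/1735805513 + 10652*√14/1735805513 ≈ -0.12781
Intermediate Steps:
z(N) = √2*√N (z(N) = √(2*N) = √2*√N)
m(k) = -35 + k (m(k) = 3 + (k - 38) = 3 + (-38 + k) = -35 + k)
s(C, W) = (41 + C)*(40 + C + W) (s(C, W) = (40 + C + W)*(41 + C) = (41 + C)*(40 + C + W))
(m(41) + s(83, -166))/(z(28) + 41663) = ((-35 + 41) + (1640 + 83² + 41*(-166) + 81*83 + 83*(-166)))/(√2*√28 + 41663) = (6 + (1640 + 6889 - 6806 + 6723 - 13778))/(√2*(2*√7) + 41663) = (6 - 5332)/(2*√14 + 41663) = -5326/(41663 + 2*√14)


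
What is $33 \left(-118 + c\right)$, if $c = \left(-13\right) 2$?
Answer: $-4752$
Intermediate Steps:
$c = -26$
$33 \left(-118 + c\right) = 33 \left(-118 - 26\right) = 33 \left(-144\right) = -4752$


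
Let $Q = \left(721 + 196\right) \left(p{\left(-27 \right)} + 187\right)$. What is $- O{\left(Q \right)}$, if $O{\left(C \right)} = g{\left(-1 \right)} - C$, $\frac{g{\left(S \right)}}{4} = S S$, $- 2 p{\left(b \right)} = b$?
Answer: $\frac{367709}{2} \approx 1.8385 \cdot 10^{5}$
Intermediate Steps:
$p{\left(b \right)} = - \frac{b}{2}$
$g{\left(S \right)} = 4 S^{2}$ ($g{\left(S \right)} = 4 S S = 4 S^{2}$)
$Q = \frac{367717}{2}$ ($Q = \left(721 + 196\right) \left(\left(- \frac{1}{2}\right) \left(-27\right) + 187\right) = 917 \left(\frac{27}{2} + 187\right) = 917 \cdot \frac{401}{2} = \frac{367717}{2} \approx 1.8386 \cdot 10^{5}$)
$O{\left(C \right)} = 4 - C$ ($O{\left(C \right)} = 4 \left(-1\right)^{2} - C = 4 \cdot 1 - C = 4 - C$)
$- O{\left(Q \right)} = - (4 - \frac{367717}{2}) = \left(-1\right) \left(- \frac{367709}{2}\right) = \frac{367709}{2}$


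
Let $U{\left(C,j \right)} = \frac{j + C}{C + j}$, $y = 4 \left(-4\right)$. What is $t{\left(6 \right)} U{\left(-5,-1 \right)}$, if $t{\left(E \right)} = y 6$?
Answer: $-96$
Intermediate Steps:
$y = -16$
$U{\left(C,j \right)} = 1$ ($U{\left(C,j \right)} = \frac{C + j}{C + j} = 1$)
$t{\left(E \right)} = -96$ ($t{\left(E \right)} = \left(-16\right) 6 = -96$)
$t{\left(6 \right)} U{\left(-5,-1 \right)} = \left(-96\right) 1 = -96$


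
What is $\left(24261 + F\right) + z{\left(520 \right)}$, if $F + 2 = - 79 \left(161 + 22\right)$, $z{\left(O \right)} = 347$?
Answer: $10149$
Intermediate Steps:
$F = -14459$ ($F = -2 - 79 \left(161 + 22\right) = -2 - 14457 = -14459$)
$\left(24261 + F\right) + z{\left(520 \right)} = \left(24261 - 14459\right) + 347 = 9802 + 347 = 10149$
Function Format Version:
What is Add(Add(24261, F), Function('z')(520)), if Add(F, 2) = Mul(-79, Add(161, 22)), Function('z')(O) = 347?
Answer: 10149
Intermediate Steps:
F = -14459 (F = Add(-2, Mul(-79, Add(161, 22))) = Add(-2, Mul(-79, 183)) = Add(-2, -14457) = -14459)
Add(Add(24261, F), Function('z')(520)) = Add(Add(24261, -14459), 347) = Add(9802, 347) = 10149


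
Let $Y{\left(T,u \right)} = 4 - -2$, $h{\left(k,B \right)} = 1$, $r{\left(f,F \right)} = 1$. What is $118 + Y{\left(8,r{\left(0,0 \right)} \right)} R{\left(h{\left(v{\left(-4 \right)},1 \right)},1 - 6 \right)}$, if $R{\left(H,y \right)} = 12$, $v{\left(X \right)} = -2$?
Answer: $190$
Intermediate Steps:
$Y{\left(T,u \right)} = 6$ ($Y{\left(T,u \right)} = 4 + 2 = 6$)
$118 + Y{\left(8,r{\left(0,0 \right)} \right)} R{\left(h{\left(v{\left(-4 \right)},1 \right)},1 - 6 \right)} = 118 + 6 \cdot 12 = 118 + 72 = 190$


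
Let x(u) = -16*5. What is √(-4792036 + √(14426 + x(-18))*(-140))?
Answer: 2*√(-1198009 - 105*√1594) ≈ 2192.9*I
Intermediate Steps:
x(u) = -80
√(-4792036 + √(14426 + x(-18))*(-140)) = √(-4792036 + √(14426 - 80)*(-140)) = √(-4792036 + √14346*(-140)) = √(-4792036 + (3*√1594)*(-140)) = √(-4792036 - 420*√1594)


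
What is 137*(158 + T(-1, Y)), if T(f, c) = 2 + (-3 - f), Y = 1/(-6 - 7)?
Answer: 21646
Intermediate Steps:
Y = -1/13 (Y = 1/(-13) = -1/13 ≈ -0.076923)
T(f, c) = -1 - f
137*(158 + T(-1, Y)) = 137*(158 + (-1 - 1*(-1))) = 137*(158 + (-1 + 1)) = 137*(158 + 0) = 137*158 = 21646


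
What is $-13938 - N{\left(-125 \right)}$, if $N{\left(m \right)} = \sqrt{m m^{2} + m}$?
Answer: $-13938 - 5 i \sqrt{78130} \approx -13938.0 - 1397.6 i$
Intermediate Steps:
$N{\left(m \right)} = \sqrt{m + m^{3}}$ ($N{\left(m \right)} = \sqrt{m^{3} + m} = \sqrt{m + m^{3}}$)
$-13938 - N{\left(-125 \right)} = -13938 - \sqrt{-125 + \left(-125\right)^{3}} = -13938 - \sqrt{-125 - 1953125} = -13938 - \sqrt{-1953250} = -13938 - 5 i \sqrt{78130}$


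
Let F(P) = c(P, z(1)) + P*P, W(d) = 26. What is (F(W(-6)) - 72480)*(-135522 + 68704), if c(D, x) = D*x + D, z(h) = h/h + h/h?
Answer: 4792587868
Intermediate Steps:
z(h) = 2 (z(h) = 1 + 1 = 2)
c(D, x) = D + D*x
F(P) = P² + 3*P (F(P) = P*(1 + 2) + P*P = P*3 + P² = 3*P + P² = P² + 3*P)
(F(W(-6)) - 72480)*(-135522 + 68704) = (26*(3 + 26) - 72480)*(-135522 + 68704) = (26*29 - 72480)*(-66818) = (754 - 72480)*(-66818) = -71726*(-66818) = 4792587868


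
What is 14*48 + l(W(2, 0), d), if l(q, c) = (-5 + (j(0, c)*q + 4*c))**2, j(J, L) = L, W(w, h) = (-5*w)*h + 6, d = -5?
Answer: 3697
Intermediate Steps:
W(w, h) = 6 - 5*h*w (W(w, h) = -5*h*w + 6 = 6 - 5*h*w)
l(q, c) = (-5 + 4*c + c*q)**2 (l(q, c) = (-5 + (c*q + 4*c))**2 = (-5 + (4*c + c*q))**2 = (-5 + 4*c + c*q)**2)
14*48 + l(W(2, 0), d) = 14*48 + (-5 + 4*(-5) - 5*(6 - 5*0*2))**2 = 672 + (-5 - 20 - 5*(6 + 0))**2 = 672 + (-5 - 20 - 5*6)**2 = 672 + (-5 - 20 - 30)**2 = 672 + (-55)**2 = 672 + 3025 = 3697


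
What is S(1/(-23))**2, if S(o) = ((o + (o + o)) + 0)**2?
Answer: 81/279841 ≈ 0.00028945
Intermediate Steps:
S(o) = 9*o**2 (S(o) = ((o + 2*o) + 0)**2 = (3*o + 0)**2 = (3*o)**2 = 9*o**2)
S(1/(-23))**2 = (9*(1/(-23))**2)**2 = (9*(-1/23)**2)**2 = (9*(1/529))**2 = (9/529)**2 = 81/279841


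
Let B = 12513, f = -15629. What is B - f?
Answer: 28142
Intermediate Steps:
B - f = 12513 - 1*(-15629) = 12513 + 15629 = 28142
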